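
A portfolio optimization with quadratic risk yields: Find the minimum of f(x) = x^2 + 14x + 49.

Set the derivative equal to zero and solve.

f(x) = x^2 + 14x + 49
f'(x) = 2x + (14) = 0
x = -14/2 = -7
f(-7) = 0
Since f''(x) = 2 > 0, this is a minimum.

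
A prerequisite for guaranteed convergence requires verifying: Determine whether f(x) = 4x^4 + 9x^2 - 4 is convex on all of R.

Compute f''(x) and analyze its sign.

f(x) = 4x^4 + 9x^2 - 4
f'(x) = 16x^3 + 18x
f''(x) = 48x^2 + 18
f''(x) = 48x^2 + 18 >= 18 > 0 for all x
Therefore, f is convex on R.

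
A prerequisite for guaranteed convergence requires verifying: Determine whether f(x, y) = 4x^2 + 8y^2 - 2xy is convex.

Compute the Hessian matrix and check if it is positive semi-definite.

f(x,y) = 4x^2 + 8y^2 - 2xy
Hessian H = [[8, -2], [-2, 16]]
trace(H) = 24, det(H) = 124
Eigenvalues: (24 +/- sqrt(80)) / 2 = 16.47, 7.528
Since both eigenvalues > 0, f is convex.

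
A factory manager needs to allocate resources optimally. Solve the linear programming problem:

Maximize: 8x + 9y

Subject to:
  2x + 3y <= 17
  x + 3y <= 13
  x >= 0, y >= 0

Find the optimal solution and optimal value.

Feasible vertices: (0, 0), (0, 13/3), (4, 3), (17/2, 0)
Objective 8x + 9y at each:
  (0, 0): 0
  (0, 13/3): 39
  (4, 3): 59
  (17/2, 0): 68
Maximum is 68 at (17/2, 0).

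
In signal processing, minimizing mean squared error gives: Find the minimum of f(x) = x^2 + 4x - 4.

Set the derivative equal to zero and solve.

f(x) = x^2 + 4x - 4
f'(x) = 2x + (4) = 0
x = -4/2 = -2
f(-2) = -8
Since f''(x) = 2 > 0, this is a minimum.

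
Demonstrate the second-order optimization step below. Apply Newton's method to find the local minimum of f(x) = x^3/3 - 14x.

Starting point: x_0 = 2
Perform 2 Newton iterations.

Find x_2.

f(x) = x^3/3 - 14x
f'(x) = x^2 - 14, f''(x) = 2x
Newton update: x_{n+1} = x_n - (x_n^2 - 14)/(2*x_n)
Step 1: x_0 = 2, f'=-10, f''=4, x_1 = 9/2
Step 2: x_1 = 9/2, f'=25/4, f''=9, x_2 = 137/36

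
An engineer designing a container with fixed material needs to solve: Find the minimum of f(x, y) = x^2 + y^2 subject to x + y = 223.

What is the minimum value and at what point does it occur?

Substitute y = 223 - x into f(x,y) = x^2 + y^2:
g(x) = x^2 + (223 - x)^2 = 2x^2 - 446x + 49729
g'(x) = 4x - 446 = 0  =>  x = 223/2
y = 223 - 223/2 = 223/2
Minimum value = (223/2)^2 + (223/2)^2 = 49729/2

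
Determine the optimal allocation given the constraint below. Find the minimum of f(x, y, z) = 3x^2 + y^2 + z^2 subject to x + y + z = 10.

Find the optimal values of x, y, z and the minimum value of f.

Using Lagrange multipliers on f = 3x^2 + y^2 + z^2 with constraint x + y + z = 10:
Conditions: 2*3*x = lambda, 2*1*y = lambda, 2*1*z = lambda
So x = lambda/6, y = lambda/2, z = lambda/2
Substituting into constraint: lambda * (7/6) = 10
lambda = 60/7
x = 10/7, y = 30/7, z = 30/7
Minimum value = 300/7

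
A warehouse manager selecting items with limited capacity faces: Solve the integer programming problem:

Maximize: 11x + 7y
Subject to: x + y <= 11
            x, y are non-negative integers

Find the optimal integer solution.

Objective: 11x + 7y, constraint: x + y <= 11
Coefficient of x is 11 >= coefficient of y is 7, so allocate the entire budget to x.
Optimal: x = 11, y = 0, value = 121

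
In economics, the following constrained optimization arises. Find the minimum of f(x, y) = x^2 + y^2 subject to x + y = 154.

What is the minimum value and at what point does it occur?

Substitute y = 154 - x into f(x,y) = x^2 + y^2:
g(x) = x^2 + (154 - x)^2 = 2x^2 - 308x + 23716
g'(x) = 4x - 308 = 0  =>  x = 77
y = 154 - 77 = 77
Minimum value = 77^2 + 77^2 = 11858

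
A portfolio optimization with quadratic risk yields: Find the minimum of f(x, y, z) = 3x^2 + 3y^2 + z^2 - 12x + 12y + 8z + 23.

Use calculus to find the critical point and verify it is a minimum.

f(x,y,z) = 3x^2 + 3y^2 + z^2 - 12x + 12y + 8z + 23
df/dx = 6x + (-12) = 0 => x = 2
df/dy = 6y + (12) = 0 => y = -2
df/dz = 2z + (8) = 0 => z = -4
f(2,-2,-4) = 3*(2)^2 + 3*(-2)^2 + 1*(-4)^2 + -12*(2) + 12*(-2) + 8*(-4) + 23 = -17
Hessian is diagonal with entries 6, 6, 2 > 0, confirmed minimum.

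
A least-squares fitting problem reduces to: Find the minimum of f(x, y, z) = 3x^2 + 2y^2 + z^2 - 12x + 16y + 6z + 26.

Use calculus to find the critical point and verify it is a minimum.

f(x,y,z) = 3x^2 + 2y^2 + z^2 - 12x + 16y + 6z + 26
df/dx = 6x + (-12) = 0 => x = 2
df/dy = 4y + (16) = 0 => y = -4
df/dz = 2z + (6) = 0 => z = -3
f(2,-4,-3) = 3*(2)^2 + 2*(-4)^2 + 1*(-3)^2 + -12*(2) + 16*(-4) + 6*(-3) + 26 = -27
Hessian is diagonal with entries 6, 4, 2 > 0, confirmed minimum.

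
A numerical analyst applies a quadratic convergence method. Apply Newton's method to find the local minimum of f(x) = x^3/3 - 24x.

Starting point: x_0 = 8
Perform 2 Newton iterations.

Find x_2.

f(x) = x^3/3 - 24x
f'(x) = x^2 - 24, f''(x) = 2x
Newton update: x_{n+1} = x_n - (x_n^2 - 24)/(2*x_n)
Step 1: x_0 = 8, f'=40, f''=16, x_1 = 11/2
Step 2: x_1 = 11/2, f'=25/4, f''=11, x_2 = 217/44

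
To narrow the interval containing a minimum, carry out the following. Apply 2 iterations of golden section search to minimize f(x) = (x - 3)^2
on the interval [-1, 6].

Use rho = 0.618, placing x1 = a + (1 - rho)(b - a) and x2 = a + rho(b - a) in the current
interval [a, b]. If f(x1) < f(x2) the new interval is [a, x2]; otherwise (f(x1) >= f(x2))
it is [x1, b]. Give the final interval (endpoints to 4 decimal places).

Golden section search for min of f(x) = (x - 3)^2 on [-1, 6].
Each step: x1 = a + (1 - rho)(b - a), x2 = a + rho(b - a); if f(x1) < f(x2) keep [a, x2], otherwise keep [x1, b].
Step 1: [-1.0000, 6.0000], x1=1.6740 (f=1.7583), x2=3.3260 (f=0.1063); f(x1) > f(x2) => keep [1.6740, 6.0000]
Step 2: [1.6740, 6.0000], x1=3.3265 (f=0.1066), x2=4.3475 (f=1.8157); f(x1) < f(x2) => keep [1.6740, 4.3475]
Final interval: [1.6740, 4.3475]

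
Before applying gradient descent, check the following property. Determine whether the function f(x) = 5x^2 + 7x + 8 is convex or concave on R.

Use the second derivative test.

f(x) = 5x^2 + 7x + 8
f'(x) = 10x + 7
f''(x) = 10
Since f''(x) = 10 > 0 for all x, f is convex on R.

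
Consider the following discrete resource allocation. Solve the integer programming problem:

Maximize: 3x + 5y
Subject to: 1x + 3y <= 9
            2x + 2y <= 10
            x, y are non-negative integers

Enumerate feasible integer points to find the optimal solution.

Constraint 1: 1x + 3y <= 9
Constraint 2: 2x + 2y <= 10
Feasible x range (need y >= 0): 0 <= x <= min(9/1, 10/2) => x in {0, ..., 5}.
Enumerate feasible integer points row by row (the coefficient of y is 5 > 0, so for each x the largest feasible y gives the best value):
  x = 0: y <= min((9 - 1*0)/3, (10 - 2*0)/2) => y in {0, ..., 3}; best 3*0 + 5*3 = 15
  x = 1: y <= min((9 - 1*1)/3, (10 - 2*1)/2) => y in {0, ..., 2}; best 3*1 + 5*2 = 13
  x = 2: y <= min((9 - 1*2)/3, (10 - 2*2)/2) => y in {0, ..., 2}; best 3*2 + 5*2 = 16
  x = 3: y <= min((9 - 1*3)/3, (10 - 2*3)/2) => y in {0, ..., 2}; best 3*3 + 5*2 = 19
  x = 4: y <= min((9 - 1*4)/3, (10 - 2*4)/2) => y in {0, ..., 1}; best 3*4 + 5*1 = 17
  x = 5: y <= min((9 - 1*5)/3, (10 - 2*5)/2) => y in {0}; best 3*5 + 5*0 = 15
The maximum 3x + 5y = 19 is achieved at x = 3, y = 2.
Check: 1*3 + 3*2 = 9 <= 9 and 2*3 + 2*2 = 10 <= 10.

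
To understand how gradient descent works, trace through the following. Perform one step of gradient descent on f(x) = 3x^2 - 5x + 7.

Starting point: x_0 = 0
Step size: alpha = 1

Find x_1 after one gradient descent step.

f(x) = 3x^2 - 5x + 7
f'(x) = 6x - 5
f'(0) = 6*0 + (-5) = -5
x_1 = x_0 - alpha * f'(x_0) = 0 - 1 * -5 = 5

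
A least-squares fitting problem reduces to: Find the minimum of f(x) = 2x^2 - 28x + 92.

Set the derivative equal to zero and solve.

f(x) = 2x^2 - 28x + 92
f'(x) = 4x + (-28) = 0
x = 28/4 = 7
f(7) = -6
Since f''(x) = 4 > 0, this is a minimum.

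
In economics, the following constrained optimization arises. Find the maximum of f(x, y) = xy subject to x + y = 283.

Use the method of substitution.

Substitute y = 283 - x into f(x,y) = xy:
g(x) = x(283 - x) = 283x - x^2
g'(x) = 283 - 2x = 0  =>  x = 283/2
y = 283 - 283/2 = 283/2
Maximum value = (283/2) * (283/2) = 80089/4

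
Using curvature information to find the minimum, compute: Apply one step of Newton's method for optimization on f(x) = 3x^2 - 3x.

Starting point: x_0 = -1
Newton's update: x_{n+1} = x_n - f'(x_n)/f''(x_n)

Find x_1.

f(x) = 3x^2 - 3x
f'(x) = 6x + (-3), f''(x) = 6
Newton step: x_1 = x_0 - f'(x_0)/f''(x_0)
f'(-1) = -9
x_1 = -1 - -9/6 = 1/2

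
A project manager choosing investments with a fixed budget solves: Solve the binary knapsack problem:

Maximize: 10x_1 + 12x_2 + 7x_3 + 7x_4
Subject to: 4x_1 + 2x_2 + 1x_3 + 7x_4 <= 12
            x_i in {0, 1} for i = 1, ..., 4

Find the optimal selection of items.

Items: item 1 (v=10, w=4), item 2 (v=12, w=2), item 3 (v=7, w=1), item 4 (v=7, w=7)
Capacity: 12
Checking all 16 subsets (w = total weight, v = total value):
  {}: w = 0, v = 0
  {1}: w = 4, v = 10
  {2}: w = 2, v = 12
  {3}: w = 1, v = 7
  {4}: w = 7, v = 7
  {1, 2}: w = 6, v = 22
  {1, 3}: w = 5, v = 17
  {1, 4}: w = 11, v = 17
  {2, 3}: w = 3, v = 19
  {2, 4}: w = 9, v = 19
  {3, 4}: w = 8, v = 14
  {1, 2, 3}: w = 7, v = 29
  {1, 2, 4}: w = 13 > 12, infeasible
  {1, 3, 4}: w = 12, v = 24
  {2, 3, 4}: w = 10, v = 26
  {1, 2, 3, 4}: w = 14 > 12, infeasible
Best feasible subset: items [1, 2, 3]
Total weight: 7 <= 12, total value: 29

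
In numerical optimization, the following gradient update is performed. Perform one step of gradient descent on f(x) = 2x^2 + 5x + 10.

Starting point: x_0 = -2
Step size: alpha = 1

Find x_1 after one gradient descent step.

f(x) = 2x^2 + 5x + 10
f'(x) = 4x + 5
f'(-2) = 4*-2 + (5) = -3
x_1 = x_0 - alpha * f'(x_0) = -2 - 1 * -3 = 1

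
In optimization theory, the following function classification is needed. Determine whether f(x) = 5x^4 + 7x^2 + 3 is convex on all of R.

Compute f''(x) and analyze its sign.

f(x) = 5x^4 + 7x^2 + 3
f'(x) = 20x^3 + 14x
f''(x) = 60x^2 + 14
f''(x) = 60x^2 + 14 >= 14 > 0 for all x
Therefore, f is convex on R.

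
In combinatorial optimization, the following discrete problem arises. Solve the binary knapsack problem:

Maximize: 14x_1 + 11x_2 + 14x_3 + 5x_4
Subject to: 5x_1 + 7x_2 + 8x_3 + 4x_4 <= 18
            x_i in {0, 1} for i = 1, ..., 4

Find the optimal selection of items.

Items: item 1 (v=14, w=5), item 2 (v=11, w=7), item 3 (v=14, w=8), item 4 (v=5, w=4)
Capacity: 18
Checking all 16 subsets (w = total weight, v = total value):
  {}: w = 0, v = 0
  {1}: w = 5, v = 14
  {2}: w = 7, v = 11
  {3}: w = 8, v = 14
  {4}: w = 4, v = 5
  {1, 2}: w = 12, v = 25
  {1, 3}: w = 13, v = 28
  {1, 4}: w = 9, v = 19
  {2, 3}: w = 15, v = 25
  {2, 4}: w = 11, v = 16
  {3, 4}: w = 12, v = 19
  {1, 2, 3}: w = 20 > 18, infeasible
  {1, 2, 4}: w = 16, v = 30
  {1, 3, 4}: w = 17, v = 33
  {2, 3, 4}: w = 19 > 18, infeasible
  {1, 2, 3, 4}: w = 24 > 18, infeasible
Best feasible subset: items [1, 3, 4]
Total weight: 17 <= 18, total value: 33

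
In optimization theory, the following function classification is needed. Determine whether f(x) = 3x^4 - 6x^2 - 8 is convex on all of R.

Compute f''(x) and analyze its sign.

f(x) = 3x^4 - 6x^2 - 8
f'(x) = 12x^3 + -12x
f''(x) = 36x^2 + -12
f''(0) = -12 < 0, so not convex near x = 0
Therefore, f is not globally convex on R.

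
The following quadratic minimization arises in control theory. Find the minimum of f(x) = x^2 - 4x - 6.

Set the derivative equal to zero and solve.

f(x) = x^2 - 4x - 6
f'(x) = 2x + (-4) = 0
x = 4/2 = 2
f(2) = -10
Since f''(x) = 2 > 0, this is a minimum.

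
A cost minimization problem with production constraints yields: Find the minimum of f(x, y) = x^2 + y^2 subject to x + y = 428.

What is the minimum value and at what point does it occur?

Substitute y = 428 - x into f(x,y) = x^2 + y^2:
g(x) = x^2 + (428 - x)^2 = 2x^2 - 856x + 183184
g'(x) = 4x - 856 = 0  =>  x = 214
y = 428 - 214 = 214
Minimum value = 214^2 + 214^2 = 91592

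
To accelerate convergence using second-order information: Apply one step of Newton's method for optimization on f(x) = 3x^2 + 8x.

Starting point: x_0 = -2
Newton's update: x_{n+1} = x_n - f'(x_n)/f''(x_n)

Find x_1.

f(x) = 3x^2 + 8x
f'(x) = 6x + (8), f''(x) = 6
Newton step: x_1 = x_0 - f'(x_0)/f''(x_0)
f'(-2) = -4
x_1 = -2 - -4/6 = -4/3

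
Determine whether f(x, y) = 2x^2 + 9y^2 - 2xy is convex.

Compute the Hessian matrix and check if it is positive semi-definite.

f(x,y) = 2x^2 + 9y^2 - 2xy
Hessian H = [[4, -2], [-2, 18]]
trace(H) = 22, det(H) = 68
Eigenvalues: (22 +/- sqrt(212)) / 2 = 18.28, 3.72
Since both eigenvalues > 0, f is convex.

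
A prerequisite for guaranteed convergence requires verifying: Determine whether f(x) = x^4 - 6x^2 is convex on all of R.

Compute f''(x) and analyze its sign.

f(x) = x^4 - 6x^2
f'(x) = 4x^3 + -12x
f''(x) = 12x^2 + -12
f''(0) = -12 < 0, so not convex near x = 0
Therefore, f is not globally convex on R.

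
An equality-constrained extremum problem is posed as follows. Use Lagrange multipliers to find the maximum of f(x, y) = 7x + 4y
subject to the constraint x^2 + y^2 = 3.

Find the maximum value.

Set up Lagrange conditions: grad f = lambda * grad g
  7 = 2*lambda*x
  4 = 2*lambda*y
From these: x/y = 7/4, so x = 7t, y = 4t for some t.
Substitute into constraint: (7t)^2 + (4t)^2 = 3
  t^2 * 65 = 3
  t = sqrt(3/65)
Maximum = 7*x + 4*y = (7^2 + 4^2)*t = 65 * sqrt(3/65) = sqrt(195)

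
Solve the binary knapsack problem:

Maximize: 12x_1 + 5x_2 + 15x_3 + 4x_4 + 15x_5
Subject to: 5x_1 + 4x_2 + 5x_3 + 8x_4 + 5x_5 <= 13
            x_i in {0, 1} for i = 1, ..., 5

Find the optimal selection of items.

Items: item 1 (v=12, w=5), item 2 (v=5, w=4), item 3 (v=15, w=5), item 4 (v=4, w=8), item 5 (v=15, w=5)
Capacity: 13
Checking all 32 subsets (w = total weight, v = total value):
  {}: w = 0, v = 0
  {1}: w = 5, v = 12
  {2}: w = 4, v = 5
  {3}: w = 5, v = 15
  {4}: w = 8, v = 4
  {5}: w = 5, v = 15
  {1, 2}: w = 9, v = 17
  {1, 3}: w = 10, v = 27
  {1, 4}: w = 13, v = 16
  {1, 5}: w = 10, v = 27
  {2, 3}: w = 9, v = 20
  {2, 4}: w = 12, v = 9
  {2, 5}: w = 9, v = 20
  {3, 4}: w = 13, v = 19
  {3, 5}: w = 10, v = 30
  {4, 5}: w = 13, v = 19
  {1, 2, 3}: w = 14 > 13, infeasible
  {1, 2, 4}: w = 17 > 13, infeasible
  {1, 2, 5}: w = 14 > 13, infeasible
  {1, 3, 4}: w = 18 > 13, infeasible
  {1, 3, 5}: w = 15 > 13, infeasible
  {1, 4, 5}: w = 18 > 13, infeasible
  {2, 3, 4}: w = 17 > 13, infeasible
  {2, 3, 5}: w = 14 > 13, infeasible
  {2, 4, 5}: w = 17 > 13, infeasible
  {3, 4, 5}: w = 18 > 13, infeasible
  {1, 2, 3, 4}: w = 22 > 13, infeasible
  {1, 2, 3, 5}: w = 19 > 13, infeasible
  {1, 2, 4, 5}: w = 22 > 13, infeasible
  {1, 3, 4, 5}: w = 23 > 13, infeasible
  {2, 3, 4, 5}: w = 22 > 13, infeasible
  {1, 2, 3, 4, 5}: w = 27 > 13, infeasible
Best feasible subset: items [3, 5]
Total weight: 10 <= 13, total value: 30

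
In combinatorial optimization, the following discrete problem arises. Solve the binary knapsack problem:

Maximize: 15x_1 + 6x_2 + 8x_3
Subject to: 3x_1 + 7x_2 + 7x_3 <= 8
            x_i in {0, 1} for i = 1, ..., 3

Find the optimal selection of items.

Items: item 1 (v=15, w=3), item 2 (v=6, w=7), item 3 (v=8, w=7)
Capacity: 8
Checking all 8 subsets (w = total weight, v = total value):
  {}: w = 0, v = 0
  {1}: w = 3, v = 15
  {2}: w = 7, v = 6
  {3}: w = 7, v = 8
  {1, 2}: w = 10 > 8, infeasible
  {1, 3}: w = 10 > 8, infeasible
  {2, 3}: w = 14 > 8, infeasible
  {1, 2, 3}: w = 17 > 8, infeasible
Best feasible subset: items [1]
Total weight: 3 <= 8, total value: 15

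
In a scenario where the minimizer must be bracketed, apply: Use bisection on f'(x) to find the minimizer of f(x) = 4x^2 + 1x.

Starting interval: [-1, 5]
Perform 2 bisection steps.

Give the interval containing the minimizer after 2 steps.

Finding critical point of f(x) = 4x^2 + 1x using bisection on f'(x) = 8x + 1.
f'(x) = 0 when x = -1/8.
Starting interval: [-1, 5]
Step 1: mid = 2, f'(mid) = 17, new interval = [-1, 2]
Step 2: mid = 1/2, f'(mid) = 5, new interval = [-1, 1/2]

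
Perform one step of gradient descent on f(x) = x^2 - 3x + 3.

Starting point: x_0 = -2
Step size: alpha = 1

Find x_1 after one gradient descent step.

f(x) = x^2 - 3x + 3
f'(x) = 2x - 3
f'(-2) = 2*-2 + (-3) = -7
x_1 = x_0 - alpha * f'(x_0) = -2 - 1 * -7 = 5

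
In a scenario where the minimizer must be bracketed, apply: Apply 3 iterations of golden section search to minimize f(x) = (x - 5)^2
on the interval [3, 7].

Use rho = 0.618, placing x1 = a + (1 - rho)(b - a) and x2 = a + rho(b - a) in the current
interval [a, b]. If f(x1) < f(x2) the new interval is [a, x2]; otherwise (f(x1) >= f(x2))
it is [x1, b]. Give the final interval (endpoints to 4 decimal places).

Golden section search for min of f(x) = (x - 5)^2 on [3, 7].
Each step: x1 = a + (1 - rho)(b - a), x2 = a + rho(b - a); if f(x1) < f(x2) keep [a, x2], otherwise keep [x1, b].
Step 1: [3.0000, 7.0000], x1=4.5280 (f=0.2228), x2=5.4720 (f=0.2228); f(x1) = f(x2) (tie, not '<') => keep [4.5280, 7.0000]
Step 2: [4.5280, 7.0000], x1=5.4723 (f=0.2231), x2=6.0557 (f=1.1145); f(x1) < f(x2) => keep [4.5280, 6.0557]
Step 3: [4.5280, 6.0557], x1=5.1116 (f=0.0125), x2=5.4721 (f=0.2229); f(x1) < f(x2) => keep [4.5280, 5.4721]
Final interval: [4.5280, 5.4721]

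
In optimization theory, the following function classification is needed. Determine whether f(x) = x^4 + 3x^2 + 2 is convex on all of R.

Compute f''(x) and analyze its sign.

f(x) = x^4 + 3x^2 + 2
f'(x) = 4x^3 + 6x
f''(x) = 12x^2 + 6
f''(x) = 12x^2 + 6 >= 6 > 0 for all x
Therefore, f is convex on R.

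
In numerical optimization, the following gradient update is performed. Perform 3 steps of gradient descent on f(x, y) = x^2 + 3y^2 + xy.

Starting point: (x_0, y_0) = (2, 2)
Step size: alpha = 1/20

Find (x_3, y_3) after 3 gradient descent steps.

f(x,y) = x^2 + 3y^2 + xy
grad_x = 2x + 1y, grad_y = 6y + 1x
Step 1: grad = (6, 14), (17/10, 13/10)
Step 2: grad = (47/10, 19/2), (293/200, 33/40)
Step 3: grad = (751/200, 1283/200), (5109/4000, 2017/4000)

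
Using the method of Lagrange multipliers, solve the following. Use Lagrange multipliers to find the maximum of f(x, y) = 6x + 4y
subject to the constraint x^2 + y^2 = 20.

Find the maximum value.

Set up Lagrange conditions: grad f = lambda * grad g
  6 = 2*lambda*x
  4 = 2*lambda*y
From these: x/y = 6/4, so x = 6t, y = 4t for some t.
Substitute into constraint: (6t)^2 + (4t)^2 = 20
  t^2 * 52 = 20
  t = sqrt(20/52)
Maximum = 6*x + 4*y = (6^2 + 4^2)*t = 52 * sqrt(20/52) = sqrt(1040)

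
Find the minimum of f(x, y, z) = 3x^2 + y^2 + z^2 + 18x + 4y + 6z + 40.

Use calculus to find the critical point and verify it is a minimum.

f(x,y,z) = 3x^2 + y^2 + z^2 + 18x + 4y + 6z + 40
df/dx = 6x + (18) = 0 => x = -3
df/dy = 2y + (4) = 0 => y = -2
df/dz = 2z + (6) = 0 => z = -3
f(-3,-2,-3) = 3*(-3)^2 + 1*(-2)^2 + 1*(-3)^2 + 18*(-3) + 4*(-2) + 6*(-3) + 40 = 0
Hessian is diagonal with entries 6, 2, 2 > 0, confirmed minimum.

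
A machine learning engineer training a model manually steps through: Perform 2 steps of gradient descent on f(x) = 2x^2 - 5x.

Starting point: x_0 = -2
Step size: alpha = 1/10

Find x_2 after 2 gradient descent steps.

f(x) = 2x^2 - 5x, f'(x) = 4x + (-5)
Step 1: f'(-2) = -13, x_1 = -2 - 1/10 * -13 = -7/10
Step 2: f'(-7/10) = -39/5, x_2 = -7/10 - 1/10 * -39/5 = 2/25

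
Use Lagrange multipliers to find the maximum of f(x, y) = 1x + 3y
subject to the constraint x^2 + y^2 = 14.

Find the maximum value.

Set up Lagrange conditions: grad f = lambda * grad g
  1 = 2*lambda*x
  3 = 2*lambda*y
From these: x/y = 1/3, so x = 1t, y = 3t for some t.
Substitute into constraint: (1t)^2 + (3t)^2 = 14
  t^2 * 10 = 14
  t = sqrt(14/10)
Maximum = 1*x + 3*y = (1^2 + 3^2)*t = 10 * sqrt(14/10) = sqrt(140)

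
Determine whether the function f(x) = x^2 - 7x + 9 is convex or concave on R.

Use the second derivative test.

f(x) = x^2 - 7x + 9
f'(x) = 2x - 7
f''(x) = 2
Since f''(x) = 2 > 0 for all x, f is convex on R.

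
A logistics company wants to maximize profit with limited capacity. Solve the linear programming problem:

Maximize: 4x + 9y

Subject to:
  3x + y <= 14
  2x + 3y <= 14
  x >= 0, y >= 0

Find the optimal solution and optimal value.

Feasible vertices: (0, 0), (0, 14/3), (4, 2), (14/3, 0)
Objective 4x + 9y at each:
  (0, 0): 0
  (0, 14/3): 42
  (4, 2): 34
  (14/3, 0): 56/3
Maximum is 42 at (0, 14/3).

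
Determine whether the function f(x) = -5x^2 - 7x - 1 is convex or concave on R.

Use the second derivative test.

f(x) = -5x^2 - 7x - 1
f'(x) = -10x - 7
f''(x) = -10
Since f''(x) = -10 < 0 for all x, f is concave on R.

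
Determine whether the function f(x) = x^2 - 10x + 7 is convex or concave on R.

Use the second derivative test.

f(x) = x^2 - 10x + 7
f'(x) = 2x - 10
f''(x) = 2
Since f''(x) = 2 > 0 for all x, f is convex on R.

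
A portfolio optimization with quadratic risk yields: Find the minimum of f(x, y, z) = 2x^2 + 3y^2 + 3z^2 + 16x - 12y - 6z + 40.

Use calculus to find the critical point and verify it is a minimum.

f(x,y,z) = 2x^2 + 3y^2 + 3z^2 + 16x - 12y - 6z + 40
df/dx = 4x + (16) = 0 => x = -4
df/dy = 6y + (-12) = 0 => y = 2
df/dz = 6z + (-6) = 0 => z = 1
f(-4,2,1) = 2*(-4)^2 + 3*(2)^2 + 3*(1)^2 + 16*(-4) + -12*(2) + -6*(1) + 40 = -7
Hessian is diagonal with entries 4, 6, 6 > 0, confirmed minimum.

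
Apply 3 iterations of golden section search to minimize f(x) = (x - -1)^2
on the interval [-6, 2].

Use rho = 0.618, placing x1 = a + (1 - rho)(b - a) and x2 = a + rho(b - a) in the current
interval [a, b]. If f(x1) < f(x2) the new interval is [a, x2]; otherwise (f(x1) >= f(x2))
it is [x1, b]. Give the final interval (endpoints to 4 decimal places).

Golden section search for min of f(x) = (x - -1)^2 on [-6, 2].
Each step: x1 = a + (1 - rho)(b - a), x2 = a + rho(b - a); if f(x1) < f(x2) keep [a, x2], otherwise keep [x1, b].
Step 1: [-6.0000, 2.0000], x1=-2.9440 (f=3.7791), x2=-1.0560 (f=0.0031); f(x1) > f(x2) => keep [-2.9440, 2.0000]
Step 2: [-2.9440, 2.0000], x1=-1.0554 (f=0.0031), x2=0.1114 (f=1.2352); f(x1) < f(x2) => keep [-2.9440, 0.1114]
Step 3: [-2.9440, 0.1114], x1=-1.7768 (f=0.6035), x2=-1.0558 (f=0.0031); f(x1) > f(x2) => keep [-1.7768, 0.1114]
Final interval: [-1.7768, 0.1114]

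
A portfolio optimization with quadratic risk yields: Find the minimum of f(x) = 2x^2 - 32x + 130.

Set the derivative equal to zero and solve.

f(x) = 2x^2 - 32x + 130
f'(x) = 4x + (-32) = 0
x = 32/4 = 8
f(8) = 2
Since f''(x) = 4 > 0, this is a minimum.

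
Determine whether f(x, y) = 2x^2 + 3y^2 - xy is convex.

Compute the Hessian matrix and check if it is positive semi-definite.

f(x,y) = 2x^2 + 3y^2 - xy
Hessian H = [[4, -1], [-1, 6]]
trace(H) = 10, det(H) = 23
Eigenvalues: (10 +/- sqrt(8)) / 2 = 6.414, 3.586
Since both eigenvalues > 0, f is convex.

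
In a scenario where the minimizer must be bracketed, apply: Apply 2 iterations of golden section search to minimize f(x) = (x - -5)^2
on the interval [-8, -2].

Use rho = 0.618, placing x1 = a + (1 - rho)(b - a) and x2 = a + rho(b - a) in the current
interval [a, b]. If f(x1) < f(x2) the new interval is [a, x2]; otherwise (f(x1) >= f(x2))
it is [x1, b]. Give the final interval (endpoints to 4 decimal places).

Golden section search for min of f(x) = (x - -5)^2 on [-8, -2].
Each step: x1 = a + (1 - rho)(b - a), x2 = a + rho(b - a); if f(x1) < f(x2) keep [a, x2], otherwise keep [x1, b].
Step 1: [-8.0000, -2.0000], x1=-5.7080 (f=0.5013), x2=-4.2920 (f=0.5013); f(x1) = f(x2) (tie, not '<') => keep [-5.7080, -2.0000]
Step 2: [-5.7080, -2.0000], x1=-4.2915 (f=0.5019), x2=-3.4165 (f=2.5076); f(x1) < f(x2) => keep [-5.7080, -3.4165]
Final interval: [-5.7080, -3.4165]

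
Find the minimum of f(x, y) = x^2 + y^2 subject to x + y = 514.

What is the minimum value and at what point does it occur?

Substitute y = 514 - x into f(x,y) = x^2 + y^2:
g(x) = x^2 + (514 - x)^2 = 2x^2 - 1028x + 264196
g'(x) = 4x - 1028 = 0  =>  x = 257
y = 514 - 257 = 257
Minimum value = 257^2 + 257^2 = 132098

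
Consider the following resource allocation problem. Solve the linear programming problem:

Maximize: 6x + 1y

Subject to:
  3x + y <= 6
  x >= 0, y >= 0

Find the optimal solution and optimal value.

The feasible region has vertices at [(0, 0), (2, 0), (0, 6)].
Checking objective 6x + 1y at each vertex:
  (0, 0): 6*0 + 1*0 = 0
  (2, 0): 6*2 + 1*0 = 12
  (0, 6): 6*0 + 1*6 = 6
Maximum is 12 at (2, 0).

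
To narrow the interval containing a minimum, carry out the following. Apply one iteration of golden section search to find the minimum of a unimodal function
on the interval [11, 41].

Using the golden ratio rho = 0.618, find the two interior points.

Golden section search on [11, 41].
Golden ratio rho = 0.618 (approx).
Interior points:
  x_1 = 11 + (1-0.618)*30 = 22.4600
  x_2 = 11 + 0.618*30 = 29.5400
Compare f(x_1) and f(x_2) to determine which subinterval to keep.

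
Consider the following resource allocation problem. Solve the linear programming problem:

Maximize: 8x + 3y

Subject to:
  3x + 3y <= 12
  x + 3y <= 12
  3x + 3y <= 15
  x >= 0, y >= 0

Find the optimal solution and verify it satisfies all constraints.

Feasible vertices: (0, 0), (0, 4), (4, 0)
Objective 8x + 3y at each vertex:
  (0, 0): 0
  (0, 4): 12
  (4, 0): 32
Maximum is 32 at (4, 0).
Verify constraints at (x, y) = (4, 0):
  3*4 + 3*0 = 12 <= 12 (active)
  1*4 + 3*0 = 4 <= 12
  3*4 + 3*0 = 12 <= 15
  x = 4 >= 0, y = 0 >= 0. All constraints satisfied.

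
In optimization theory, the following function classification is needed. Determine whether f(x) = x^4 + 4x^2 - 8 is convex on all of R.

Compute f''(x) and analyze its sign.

f(x) = x^4 + 4x^2 - 8
f'(x) = 4x^3 + 8x
f''(x) = 12x^2 + 8
f''(x) = 12x^2 + 8 >= 8 > 0 for all x
Therefore, f is convex on R.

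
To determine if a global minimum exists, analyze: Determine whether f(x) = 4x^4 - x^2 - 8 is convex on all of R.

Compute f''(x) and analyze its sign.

f(x) = 4x^4 - x^2 - 8
f'(x) = 16x^3 + -2x
f''(x) = 48x^2 + -2
f''(0) = -2 < 0, so not convex near x = 0
Therefore, f is not globally convex on R.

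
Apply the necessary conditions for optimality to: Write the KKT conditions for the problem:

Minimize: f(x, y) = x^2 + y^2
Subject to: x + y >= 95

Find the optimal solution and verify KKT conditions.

KKT conditions for min x^2 + y^2 s.t. x + y >= 95:
Stationarity: 2x = mu, 2y = mu
So x = y = mu/2.
Complementary slackness: mu*(x + y - 95) = 0
Primal feasibility: x + y >= 95; dual feasibility: mu >= 0
If mu = 0 then x = y = 0, but 0 + 0 < 95 is infeasible, so the constraint is active.
Constraint active: x + y = 2*(mu/2) = 95 => mu = 95
x = y = 95/2, f = 9025/2
Verify: stationarity 2*(95/2) = 95 = mu; primal 95/2 + 95/2 = 95 >= 95; dual mu = 95 >= 0; complementary slackness 95*(95 - 95) = 0. All KKT conditions hold.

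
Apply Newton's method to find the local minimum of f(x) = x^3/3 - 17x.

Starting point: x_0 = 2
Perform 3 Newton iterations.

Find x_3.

f(x) = x^3/3 - 17x
f'(x) = x^2 - 17, f''(x) = 2x
Newton update: x_{n+1} = x_n - (x_n^2 - 17)/(2*x_n)
Step 1: x_0 = 2, f'=-13, f''=4, x_1 = 21/4
Step 2: x_1 = 21/4, f'=169/16, f''=21/2, x_2 = 713/168
Step 3: x_2 = 713/168, f'=28561/28224, f''=713/84, x_3 = 988177/239568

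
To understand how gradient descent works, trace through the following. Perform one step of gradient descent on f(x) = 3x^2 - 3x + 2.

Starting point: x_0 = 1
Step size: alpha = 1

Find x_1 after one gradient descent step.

f(x) = 3x^2 - 3x + 2
f'(x) = 6x - 3
f'(1) = 6*1 + (-3) = 3
x_1 = x_0 - alpha * f'(x_0) = 1 - 1 * 3 = -2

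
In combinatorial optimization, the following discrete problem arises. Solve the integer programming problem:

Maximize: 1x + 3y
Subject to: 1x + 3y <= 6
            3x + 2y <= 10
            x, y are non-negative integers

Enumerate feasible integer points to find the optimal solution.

Constraint 1: 1x + 3y <= 6
Constraint 2: 3x + 2y <= 10
Feasible x range (need y >= 0): 0 <= x <= min(6/1, 10/3) => x in {0, ..., 3}.
Enumerate feasible integer points row by row (the coefficient of y is 3 > 0, so for each x the largest feasible y gives the best value):
  x = 0: y <= min((6 - 1*0)/3, (10 - 3*0)/2) => y in {0, ..., 2}; best 1*0 + 3*2 = 6
  x = 1: y <= min((6 - 1*1)/3, (10 - 3*1)/2) => y in {0, ..., 1}; best 1*1 + 3*1 = 4
  x = 2: y <= min((6 - 1*2)/3, (10 - 3*2)/2) => y in {0, ..., 1}; best 1*2 + 3*1 = 5
  x = 3: y <= min((6 - 1*3)/3, (10 - 3*3)/2) => y in {0}; best 1*3 + 3*0 = 3
The maximum 1x + 3y = 6 is achieved at x = 0, y = 2.
Check: 1*0 + 3*2 = 6 <= 6 and 3*0 + 2*2 = 4 <= 10.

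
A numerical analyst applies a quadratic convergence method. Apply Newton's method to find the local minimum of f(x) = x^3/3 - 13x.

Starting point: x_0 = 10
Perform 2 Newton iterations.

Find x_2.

f(x) = x^3/3 - 13x
f'(x) = x^2 - 13, f''(x) = 2x
Newton update: x_{n+1} = x_n - (x_n^2 - 13)/(2*x_n)
Step 1: x_0 = 10, f'=87, f''=20, x_1 = 113/20
Step 2: x_1 = 113/20, f'=7569/400, f''=113/10, x_2 = 17969/4520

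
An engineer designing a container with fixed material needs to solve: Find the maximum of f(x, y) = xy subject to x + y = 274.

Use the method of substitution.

Substitute y = 274 - x into f(x,y) = xy:
g(x) = x(274 - x) = 274x - x^2
g'(x) = 274 - 2x = 0  =>  x = 137
y = 274 - 137 = 137
Maximum value = 137 * 137 = 18769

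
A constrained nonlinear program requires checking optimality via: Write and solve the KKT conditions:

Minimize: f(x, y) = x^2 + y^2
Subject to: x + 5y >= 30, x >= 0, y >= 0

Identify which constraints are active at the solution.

KKT conditions for min x^2 + y^2 s.t. 1x + 5y >= 30, x >= 0, y >= 0:
Stationarity: 2x = mu*1 + mu_x, 2y = mu*5 + mu_y, with mu, mu_x, mu_y >= 0
Complementary slackness: mu*(x + 5y - 30) = 0, mu_x*x = 0, mu_y*y = 0
(0, 0) is infeasible (1*0 + 5*0 < 30), so if mu = 0 stationarity would force x = mu_x/2 >= 0, y = mu_y/2 >= 0 with mu_x*x = mu_y*y = 0, i.e. x = y = 0: contradiction. Hence mu > 0 and x + 5y = 30 is active.
Try x > 0, y > 0 (so mu_x = mu_y = 0): x = 1*mu/2, y = 5*mu/2
Substitute: 1*(1*mu/2) + 5*(5*mu/2) = 30
  mu*26/2 = 30 => mu = 30/13
x* = 15/13 > 0, y* = 75/13 > 0, consistent with mu_x = mu_y = 0.
f is convex and the constraints are linear, so this KKT point is the global minimum.
f* = 450/13
Active constraints: x + 5y >= 30 (holds with equality, mu = 30/13 > 0); x >= 0 and y >= 0 are inactive (mu_x = mu_y = 0).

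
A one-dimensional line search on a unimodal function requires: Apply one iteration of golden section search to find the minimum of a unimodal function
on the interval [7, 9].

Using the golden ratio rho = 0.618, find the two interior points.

Golden section search on [7, 9].
Golden ratio rho = 0.618 (approx).
Interior points:
  x_1 = 7 + (1-0.618)*2 = 7.7640
  x_2 = 7 + 0.618*2 = 8.2360
Compare f(x_1) and f(x_2) to determine which subinterval to keep.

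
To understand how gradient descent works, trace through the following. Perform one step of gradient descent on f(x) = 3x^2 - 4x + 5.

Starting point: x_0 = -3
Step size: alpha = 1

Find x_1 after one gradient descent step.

f(x) = 3x^2 - 4x + 5
f'(x) = 6x - 4
f'(-3) = 6*-3 + (-4) = -22
x_1 = x_0 - alpha * f'(x_0) = -3 - 1 * -22 = 19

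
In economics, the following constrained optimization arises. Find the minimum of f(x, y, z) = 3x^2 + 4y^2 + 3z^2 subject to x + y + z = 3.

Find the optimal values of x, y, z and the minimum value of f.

Using Lagrange multipliers on f = 3x^2 + 4y^2 + 3z^2 with constraint x + y + z = 3:
Conditions: 2*3*x = lambda, 2*4*y = lambda, 2*3*z = lambda
So x = lambda/6, y = lambda/8, z = lambda/6
Substituting into constraint: lambda * (11/24) = 3
lambda = 72/11
x = 12/11, y = 9/11, z = 12/11
Minimum value = 108/11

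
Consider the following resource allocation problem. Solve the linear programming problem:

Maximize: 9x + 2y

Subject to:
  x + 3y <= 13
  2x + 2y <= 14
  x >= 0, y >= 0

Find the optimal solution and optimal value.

Feasible vertices: (0, 0), (0, 13/3), (4, 3), (7, 0)
Objective 9x + 2y at each:
  (0, 0): 0
  (0, 13/3): 26/3
  (4, 3): 42
  (7, 0): 63
Maximum is 63 at (7, 0).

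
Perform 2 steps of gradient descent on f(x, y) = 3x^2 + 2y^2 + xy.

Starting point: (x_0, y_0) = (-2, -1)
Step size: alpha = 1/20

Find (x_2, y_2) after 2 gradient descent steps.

f(x,y) = 3x^2 + 2y^2 + xy
grad_x = 6x + 1y, grad_y = 4y + 1x
Step 1: grad = (-13, -6), (-27/20, -7/10)
Step 2: grad = (-44/5, -83/20), (-91/100, -197/400)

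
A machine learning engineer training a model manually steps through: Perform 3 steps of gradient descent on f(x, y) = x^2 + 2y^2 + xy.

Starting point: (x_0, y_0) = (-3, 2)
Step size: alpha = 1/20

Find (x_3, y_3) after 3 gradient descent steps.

f(x,y) = x^2 + 2y^2 + xy
grad_x = 2x + 1y, grad_y = 4y + 1x
Step 1: grad = (-4, 5), (-14/5, 7/4)
Step 2: grad = (-77/20, 21/5), (-1043/400, 77/50)
Step 3: grad = (-147/40, 1421/400), (-1939/800, 10899/8000)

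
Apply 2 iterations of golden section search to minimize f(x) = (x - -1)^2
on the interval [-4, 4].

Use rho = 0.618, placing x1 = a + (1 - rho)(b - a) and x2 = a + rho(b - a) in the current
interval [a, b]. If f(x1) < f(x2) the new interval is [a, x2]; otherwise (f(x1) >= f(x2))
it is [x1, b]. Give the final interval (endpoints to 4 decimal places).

Golden section search for min of f(x) = (x - -1)^2 on [-4, 4].
Each step: x1 = a + (1 - rho)(b - a), x2 = a + rho(b - a); if f(x1) < f(x2) keep [a, x2], otherwise keep [x1, b].
Step 1: [-4.0000, 4.0000], x1=-0.9440 (f=0.0031), x2=0.9440 (f=3.7791); f(x1) < f(x2) => keep [-4.0000, 0.9440]
Step 2: [-4.0000, 0.9440], x1=-2.1114 (f=1.2352), x2=-0.9446 (f=0.0031); f(x1) > f(x2) => keep [-2.1114, 0.9440]
Final interval: [-2.1114, 0.9440]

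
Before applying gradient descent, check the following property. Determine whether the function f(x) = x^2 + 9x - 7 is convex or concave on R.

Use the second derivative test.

f(x) = x^2 + 9x - 7
f'(x) = 2x + 9
f''(x) = 2
Since f''(x) = 2 > 0 for all x, f is convex on R.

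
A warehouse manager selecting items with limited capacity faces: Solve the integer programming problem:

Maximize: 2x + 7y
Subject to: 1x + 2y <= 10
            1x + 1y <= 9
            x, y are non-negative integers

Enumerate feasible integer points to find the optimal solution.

Constraint 1: 1x + 2y <= 10
Constraint 2: 1x + 1y <= 9
Feasible x range (need y >= 0): 0 <= x <= min(10/1, 9/1) => x in {0, ..., 9}.
Enumerate feasible integer points row by row (the coefficient of y is 7 > 0, so for each x the largest feasible y gives the best value):
  x = 0: y <= min((10 - 1*0)/2, (9 - 1*0)/1) => y in {0, ..., 5}; best 2*0 + 7*5 = 35
  x = 1: y <= min((10 - 1*1)/2, (9 - 1*1)/1) => y in {0, ..., 4}; best 2*1 + 7*4 = 30
  x = 2: y <= min((10 - 1*2)/2, (9 - 1*2)/1) => y in {0, ..., 4}; best 2*2 + 7*4 = 32
  x = 3: y <= min((10 - 1*3)/2, (9 - 1*3)/1) => y in {0, ..., 3}; best 2*3 + 7*3 = 27
  x = 4: y <= min((10 - 1*4)/2, (9 - 1*4)/1) => y in {0, ..., 3}; best 2*4 + 7*3 = 29
  x = 5: y <= min((10 - 1*5)/2, (9 - 1*5)/1) => y in {0, ..., 2}; best 2*5 + 7*2 = 24
  x = 6: y <= min((10 - 1*6)/2, (9 - 1*6)/1) => y in {0, ..., 2}; best 2*6 + 7*2 = 26
  x = 7: y <= min((10 - 1*7)/2, (9 - 1*7)/1) => y in {0, ..., 1}; best 2*7 + 7*1 = 21
  x = 8: y <= min((10 - 1*8)/2, (9 - 1*8)/1) => y in {0, ..., 1}; best 2*8 + 7*1 = 23
  x = 9: y <= min((10 - 1*9)/2, (9 - 1*9)/1) => y in {0}; best 2*9 + 7*0 = 18
The maximum 2x + 7y = 35 is achieved at x = 0, y = 5.
Check: 1*0 + 2*5 = 10 <= 10 and 1*0 + 1*5 = 5 <= 9.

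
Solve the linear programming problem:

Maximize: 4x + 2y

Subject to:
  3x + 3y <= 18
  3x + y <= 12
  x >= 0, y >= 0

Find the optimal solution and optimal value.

Feasible vertices: (0, 0), (0, 6), (3, 3), (4, 0)
Objective 4x + 2y at each:
  (0, 0): 0
  (0, 6): 12
  (3, 3): 18
  (4, 0): 16
Maximum is 18 at (3, 3).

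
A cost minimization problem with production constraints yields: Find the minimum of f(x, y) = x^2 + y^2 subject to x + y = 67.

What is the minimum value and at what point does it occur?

Substitute y = 67 - x into f(x,y) = x^2 + y^2:
g(x) = x^2 + (67 - x)^2 = 2x^2 - 134x + 4489
g'(x) = 4x - 134 = 0  =>  x = 67/2
y = 67 - 67/2 = 67/2
Minimum value = (67/2)^2 + (67/2)^2 = 4489/2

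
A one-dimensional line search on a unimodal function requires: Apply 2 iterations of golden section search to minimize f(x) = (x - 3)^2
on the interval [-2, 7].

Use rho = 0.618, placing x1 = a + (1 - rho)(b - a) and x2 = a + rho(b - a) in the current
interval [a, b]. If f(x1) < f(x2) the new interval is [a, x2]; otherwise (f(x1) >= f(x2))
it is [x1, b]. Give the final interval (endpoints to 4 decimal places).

Golden section search for min of f(x) = (x - 3)^2 on [-2, 7].
Each step: x1 = a + (1 - rho)(b - a), x2 = a + rho(b - a); if f(x1) < f(x2) keep [a, x2], otherwise keep [x1, b].
Step 1: [-2.0000, 7.0000], x1=1.4380 (f=2.4398), x2=3.5620 (f=0.3158); f(x1) > f(x2) => keep [1.4380, 7.0000]
Step 2: [1.4380, 7.0000], x1=3.5627 (f=0.3166), x2=4.8753 (f=3.5168); f(x1) < f(x2) => keep [1.4380, 4.8753]
Final interval: [1.4380, 4.8753]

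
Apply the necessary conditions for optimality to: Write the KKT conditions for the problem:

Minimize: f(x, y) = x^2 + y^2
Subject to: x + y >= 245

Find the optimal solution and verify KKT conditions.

KKT conditions for min x^2 + y^2 s.t. x + y >= 245:
Stationarity: 2x = mu, 2y = mu
So x = y = mu/2.
Complementary slackness: mu*(x + y - 245) = 0
Primal feasibility: x + y >= 245; dual feasibility: mu >= 0
If mu = 0 then x = y = 0, but 0 + 0 < 245 is infeasible, so the constraint is active.
Constraint active: x + y = 2*(mu/2) = 245 => mu = 245
x = y = 245/2, f = 60025/2
Verify: stationarity 2*(245/2) = 245 = mu; primal 245/2 + 245/2 = 245 >= 245; dual mu = 245 >= 0; complementary slackness 245*(245 - 245) = 0. All KKT conditions hold.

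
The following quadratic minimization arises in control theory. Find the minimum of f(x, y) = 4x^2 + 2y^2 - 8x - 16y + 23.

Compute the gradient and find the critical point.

f(x,y) = 4x^2 + 2y^2 - 8x - 16y + 23
df/dx = 8x + (-8) = 0  =>  x = 1
df/dy = 4y + (-16) = 0  =>  y = 4
f(1, 4) = 4*(1)^2 + 2*(4)^2 + -8*(1) + -16*(4) + 23 = -13
Hessian is diagonal with entries 8, 4 > 0, so this is a minimum.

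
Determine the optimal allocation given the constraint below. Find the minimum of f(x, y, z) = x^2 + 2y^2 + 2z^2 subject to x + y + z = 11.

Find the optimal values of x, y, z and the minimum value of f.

Using Lagrange multipliers on f = x^2 + 2y^2 + 2z^2 with constraint x + y + z = 11:
Conditions: 2*1*x = lambda, 2*2*y = lambda, 2*2*z = lambda
So x = lambda/2, y = lambda/4, z = lambda/4
Substituting into constraint: lambda * (1) = 11
lambda = 11
x = 11/2, y = 11/4, z = 11/4
Minimum value = 121/2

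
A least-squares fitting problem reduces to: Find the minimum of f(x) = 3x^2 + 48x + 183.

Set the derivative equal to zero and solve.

f(x) = 3x^2 + 48x + 183
f'(x) = 6x + (48) = 0
x = -48/6 = -8
f(-8) = -9
Since f''(x) = 6 > 0, this is a minimum.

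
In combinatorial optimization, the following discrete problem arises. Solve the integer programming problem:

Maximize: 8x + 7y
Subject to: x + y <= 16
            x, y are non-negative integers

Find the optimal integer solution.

Objective: 8x + 7y, constraint: x + y <= 16
Coefficient of x is 8 >= coefficient of y is 7, so allocate the entire budget to x.
Optimal: x = 16, y = 0, value = 128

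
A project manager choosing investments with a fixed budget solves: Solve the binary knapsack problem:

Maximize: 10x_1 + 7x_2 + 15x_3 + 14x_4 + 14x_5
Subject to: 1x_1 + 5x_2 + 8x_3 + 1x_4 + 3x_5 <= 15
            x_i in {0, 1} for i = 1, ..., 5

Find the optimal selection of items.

Items: item 1 (v=10, w=1), item 2 (v=7, w=5), item 3 (v=15, w=8), item 4 (v=14, w=1), item 5 (v=14, w=3)
Capacity: 15
Checking all 32 subsets (w = total weight, v = total value):
  {}: w = 0, v = 0
  {1}: w = 1, v = 10
  {2}: w = 5, v = 7
  {3}: w = 8, v = 15
  {4}: w = 1, v = 14
  {5}: w = 3, v = 14
  {1, 2}: w = 6, v = 17
  {1, 3}: w = 9, v = 25
  {1, 4}: w = 2, v = 24
  {1, 5}: w = 4, v = 24
  {2, 3}: w = 13, v = 22
  {2, 4}: w = 6, v = 21
  {2, 5}: w = 8, v = 21
  {3, 4}: w = 9, v = 29
  {3, 5}: w = 11, v = 29
  {4, 5}: w = 4, v = 28
  {1, 2, 3}: w = 14, v = 32
  {1, 2, 4}: w = 7, v = 31
  {1, 2, 5}: w = 9, v = 31
  {1, 3, 4}: w = 10, v = 39
  {1, 3, 5}: w = 12, v = 39
  {1, 4, 5}: w = 5, v = 38
  {2, 3, 4}: w = 14, v = 36
  {2, 3, 5}: w = 16 > 15, infeasible
  {2, 4, 5}: w = 9, v = 35
  {3, 4, 5}: w = 12, v = 43
  {1, 2, 3, 4}: w = 15, v = 46
  {1, 2, 3, 5}: w = 17 > 15, infeasible
  {1, 2, 4, 5}: w = 10, v = 45
  {1, 3, 4, 5}: w = 13, v = 53
  {2, 3, 4, 5}: w = 17 > 15, infeasible
  {1, 2, 3, 4, 5}: w = 18 > 15, infeasible
Best feasible subset: items [1, 3, 4, 5]
Total weight: 13 <= 15, total value: 53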